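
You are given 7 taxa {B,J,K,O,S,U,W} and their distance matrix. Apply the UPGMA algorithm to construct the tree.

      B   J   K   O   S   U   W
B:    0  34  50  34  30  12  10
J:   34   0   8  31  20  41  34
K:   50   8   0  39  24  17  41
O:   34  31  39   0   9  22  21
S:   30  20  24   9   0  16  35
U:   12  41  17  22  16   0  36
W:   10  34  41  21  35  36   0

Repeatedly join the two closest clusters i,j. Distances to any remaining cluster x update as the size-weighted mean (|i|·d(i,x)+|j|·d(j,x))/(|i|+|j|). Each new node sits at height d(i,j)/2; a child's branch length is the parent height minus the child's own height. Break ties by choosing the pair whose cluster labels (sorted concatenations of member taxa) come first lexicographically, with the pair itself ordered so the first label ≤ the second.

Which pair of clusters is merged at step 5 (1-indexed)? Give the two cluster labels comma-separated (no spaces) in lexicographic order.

BW,OSU

iteration 1: select J,K (d=8); attach at lengths (4, 4); label the merged cluster JK
  updated: d(B,JK)=42, d(JK,O)=35, d(JK,S)=22, d(JK,U)=29, d(JK,W)=75/2
iteration 2: select O,S (d=9); attach at lengths (9/2, 9/2); label the merged cluster OS
  updated: d(B,OS)=32, d(JK,OS)=57/2, d(OS,U)=19, d(OS,W)=28
iteration 3: select B,W (d=10); attach at lengths (5, 5); label the merged cluster BW
  updated: d(BW,JK)=159/4, d(BW,OS)=30, d(BW,U)=24
iteration 4: select OS,U (d=19); attach at lengths (5, 19/2); label the merged cluster OSU
  updated: d(BW,OSU)=28, d(JK,OSU)=86/3
iteration 5: select BW,OSU (d=28); attach at lengths (9, 9/2); label the merged cluster BOSUW
  updated: d(BOSUW,JK)=331/10
iteration 6: select BOSUW,JK (d=331/10); attach at lengths (51/20, 251/20); label the merged cluster BJKOSUW
final tree: (((B:5,W:5):9,((O:9/2,S:9/2):5,U:19/2):9/2):51/20,(J:4,K:4):251/20)
total length: 701/10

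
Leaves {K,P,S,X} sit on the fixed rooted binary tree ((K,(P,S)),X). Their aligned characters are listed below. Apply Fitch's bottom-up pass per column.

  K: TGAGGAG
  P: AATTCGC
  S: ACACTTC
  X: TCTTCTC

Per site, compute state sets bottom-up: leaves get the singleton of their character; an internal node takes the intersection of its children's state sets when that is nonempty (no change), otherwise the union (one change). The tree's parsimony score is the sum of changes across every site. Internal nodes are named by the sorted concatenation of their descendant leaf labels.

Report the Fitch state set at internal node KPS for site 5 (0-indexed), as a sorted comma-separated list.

PS@0: {A} ∩ {A} = {A} (intersection, +0)
KPS@0: {T} ∪ {A} = {A,T} (union, +1)
KPSX@0: {A,T} ∩ {T} = {T} (intersection, +0)
PS@1: {A} ∪ {C} = {A,C} (union, +1)
KPS@1: {G} ∪ {A,C} = {A,C,G} (union, +1)
KPSX@1: {A,C,G} ∩ {C} = {C} (intersection, +0)
PS@2: {T} ∪ {A} = {A,T} (union, +1)
KPS@2: {A} ∩ {A,T} = {A} (intersection, +0)
KPSX@2: {A} ∪ {T} = {A,T} (union, +1)
PS@3: {T} ∪ {C} = {C,T} (union, +1)
KPS@3: {G} ∪ {C,T} = {C,G,T} (union, +1)
KPSX@3: {C,G,T} ∩ {T} = {T} (intersection, +0)
PS@4: {C} ∪ {T} = {C,T} (union, +1)
KPS@4: {G} ∪ {C,T} = {C,G,T} (union, +1)
KPSX@4: {C,G,T} ∩ {C} = {C} (intersection, +0)
PS@5: {G} ∪ {T} = {G,T} (union, +1)
KPS@5: {A} ∪ {G,T} = {A,G,T} (union, +1)
KPSX@5: {A,G,T} ∩ {T} = {T} (intersection, +0)
PS@6: {C} ∩ {C} = {C} (intersection, +0)
KPS@6: {G} ∪ {C} = {C,G} (union, +1)
KPSX@6: {C,G} ∩ {C} = {C} (intersection, +0)
per-site changes: [1, 2, 2, 2, 2, 2, 1]; total = 12

A,G,T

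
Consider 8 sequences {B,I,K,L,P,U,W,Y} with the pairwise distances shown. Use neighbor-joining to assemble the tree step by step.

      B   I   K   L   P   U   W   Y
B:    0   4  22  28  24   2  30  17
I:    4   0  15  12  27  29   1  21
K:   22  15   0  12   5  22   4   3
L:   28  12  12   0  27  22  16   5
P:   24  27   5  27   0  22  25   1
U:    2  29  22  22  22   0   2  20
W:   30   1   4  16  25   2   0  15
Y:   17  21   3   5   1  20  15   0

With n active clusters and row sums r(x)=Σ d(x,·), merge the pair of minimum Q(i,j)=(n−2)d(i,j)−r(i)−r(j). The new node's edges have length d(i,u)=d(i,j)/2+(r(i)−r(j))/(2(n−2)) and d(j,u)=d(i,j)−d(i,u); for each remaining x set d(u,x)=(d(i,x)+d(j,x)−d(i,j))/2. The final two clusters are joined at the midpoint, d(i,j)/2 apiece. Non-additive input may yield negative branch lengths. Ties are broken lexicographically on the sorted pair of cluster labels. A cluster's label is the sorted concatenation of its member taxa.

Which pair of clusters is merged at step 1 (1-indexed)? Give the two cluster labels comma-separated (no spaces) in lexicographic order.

iteration 1: select B,U (d=2, Q=-234); attach at lengths (5/3, 1/3); label the merged cluster BU
  updated: d(BU,I)=31/2, d(BU,K)=21, d(BU,L)=24, d(BU,P)=22, d(BU,W)=15, d(BU,Y)=35/2
iteration 2: select P,Y (d=1, Q=-329/2); attach at lengths (99/20, -79/20); label the merged cluster PY
  updated: d(BU,PY)=77/4, d(I,PY)=47/2, d(K,PY)=7/2, d(L,PY)=31/2, d(PY,W)=39/2
iteration 3: select K,PY (d=7/2, Q=-491/4); attach at lengths (-47/32, 159/32); label the merged cluster KPY
  updated: d(BU,KPY)=147/8, d(I,KPY)=35/2, d(KPY,L)=12, d(KPY,W)=10
iteration 4: select KPY,L (d=12, Q=-687/8); attach at lengths (239/48, 337/48); label the merged cluster KLPY
  updated: d(BU,KLPY)=243/16, d(I,KLPY)=35/4, d(KLPY,W)=7
iteration 5: select BU,KLPY (d=243/16, Q=-185/4); attach at lengths (361/32, 125/32); label the merged cluster BKLPUY
  updated: d(BKLPUY,I)=145/32, d(BKLPUY,W)=109/32
iteration 6: select BKLPUY,I (d=145/32, Q=-143/16); attach at lengths (111/32, 17/16); label the merged cluster BIKLPUY
  updated: d(BIKLPUY,W)=-1/16
iteration 7: select BIKLPUY,W (d=-1/16); attach at lengths (-1/32, -1/32); label the merged cluster BIKLPUWY
final tree: ((((B:5/3,U:1/3):361/32,((K:-47/32,(P:99/20,Y:-79/20):159/32):239/48,L:337/48):125/32):111/32,I:17/16):-1/32,W:-1/32)
total length: 1221/32

B,U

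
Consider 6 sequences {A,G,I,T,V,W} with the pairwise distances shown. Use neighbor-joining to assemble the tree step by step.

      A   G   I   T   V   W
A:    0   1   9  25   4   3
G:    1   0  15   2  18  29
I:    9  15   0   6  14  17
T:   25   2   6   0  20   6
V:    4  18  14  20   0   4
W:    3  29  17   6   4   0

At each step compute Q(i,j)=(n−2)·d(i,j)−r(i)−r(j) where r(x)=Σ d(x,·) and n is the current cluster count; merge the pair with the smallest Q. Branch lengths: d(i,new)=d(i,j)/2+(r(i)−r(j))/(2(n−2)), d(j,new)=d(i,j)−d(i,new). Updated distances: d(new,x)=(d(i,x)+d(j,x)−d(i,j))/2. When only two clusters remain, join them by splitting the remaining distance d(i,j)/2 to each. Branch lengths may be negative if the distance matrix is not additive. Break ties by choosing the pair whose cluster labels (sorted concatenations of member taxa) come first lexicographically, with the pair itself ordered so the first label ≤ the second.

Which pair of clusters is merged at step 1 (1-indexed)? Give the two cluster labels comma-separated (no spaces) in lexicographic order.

1. join G+T (d=2, Q=-116) ⇒ GT; edges |G|=7/4, |T|=1/4
  updated: d(A,GT)=12, d(GT,I)=19/2, d(GT,V)=18, d(GT,W)=33/2
2. join GT+I (d=19/2, Q=-77) ⇒ GIT; edges |GT|=35/6, |I|=11/3
  updated: d(A,GIT)=23/4, d(GIT,V)=45/4, d(GIT,W)=12
3. join A+GIT (d=23/4, Q=-121/4) ⇒ AGIT; edges |A|=-19/16, |GIT|=111/16
  updated: d(AGIT,V)=19/4, d(AGIT,W)=37/8
4. join AGIT+V (d=19/4, Q=-107/8) ⇒ AGITV; edges |AGIT|=43/16, |V|=33/16
  updated: d(AGITV,W)=31/16
5. join AGITV+W (d=31/16) ⇒ AGITVW; edges |AGITV|=31/32, |W|=31/32
final tree: (((A:-19/16,((G:7/4,T:1/4):35/6,I:11/3):111/16):43/16,V:33/16):31/32,W:31/32)
total length: 383/16

G,T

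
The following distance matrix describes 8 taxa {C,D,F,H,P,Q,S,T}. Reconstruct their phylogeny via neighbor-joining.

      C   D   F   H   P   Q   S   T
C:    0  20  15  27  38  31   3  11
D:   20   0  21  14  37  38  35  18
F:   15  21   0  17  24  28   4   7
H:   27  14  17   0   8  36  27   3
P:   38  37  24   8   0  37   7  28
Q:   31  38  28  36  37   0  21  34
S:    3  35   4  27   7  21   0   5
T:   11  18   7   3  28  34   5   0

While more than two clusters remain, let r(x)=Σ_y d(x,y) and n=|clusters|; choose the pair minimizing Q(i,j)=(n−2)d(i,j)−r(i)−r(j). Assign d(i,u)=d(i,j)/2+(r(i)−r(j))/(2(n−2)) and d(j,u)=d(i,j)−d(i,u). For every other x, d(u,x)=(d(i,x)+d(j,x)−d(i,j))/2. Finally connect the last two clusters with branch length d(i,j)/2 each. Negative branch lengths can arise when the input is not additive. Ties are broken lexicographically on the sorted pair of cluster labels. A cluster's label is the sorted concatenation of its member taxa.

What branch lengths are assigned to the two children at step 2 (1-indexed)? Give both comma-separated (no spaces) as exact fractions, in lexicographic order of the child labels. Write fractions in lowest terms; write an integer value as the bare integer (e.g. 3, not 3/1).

17/4,-5/4

1. join H+P (d=8, Q=-263) ⇒ HP; edges |H|=1/12, |P|=95/12
  updated: d(C,HP)=57/2, d(D,HP)=43/2, d(F,HP)=33/2, d(HP,Q)=65/2, d(HP,S)=13, d(HP,T)=23/2
2. join C+S (d=3, Q=-349/2) ⇒ CS; edges |C|=17/4, |S|=-5/4
  updated: d(CS,D)=26, d(CS,F)=8, d(CS,HP)=77/4, d(CS,Q)=49/2, d(CS,T)=13/2
3. join CS+Q (d=49/2, Q=-573/4) ⇒ CQS; edges |CS|=101/32, |Q|=683/32
  updated: d(CQS,D)=79/4, d(CQS,F)=23/4, d(CQS,HP)=109/8, d(CQS,T)=8
4. join CQS+F (d=23/4, Q=-641/8) ⇒ CFQS; edges |CQS|=113/48, |F|=163/48
  updated: d(CFQS,D)=35/2, d(CFQS,HP)=195/16, d(CFQS,T)=37/8
5. join CFQS+T (d=37/8, Q=-947/16) ⇒ CFQST; edges |CFQS|=151/64, |T|=145/64
  updated: d(CFQST,D)=247/16, d(CFQST,HP)=305/32
6. join CFQST+D (d=247/16, Q=-1487/32) ⇒ CDFQST; edges |CFQST|=111/64, |D|=877/64
  updated: d(CDFQST,HP)=499/64
7. join CDFQST+HP (d=499/64) ⇒ CDFHPQST; edges |CDFQST|=499/128, |HP|=499/128
final tree: ((((((C:17/4,S:-5/4):101/32,Q:683/32):113/48,F:163/48):151/64,T:145/64):111/64,D:877/64):499/128,(H:1/12,P:95/12):499/128)
total length: 4423/64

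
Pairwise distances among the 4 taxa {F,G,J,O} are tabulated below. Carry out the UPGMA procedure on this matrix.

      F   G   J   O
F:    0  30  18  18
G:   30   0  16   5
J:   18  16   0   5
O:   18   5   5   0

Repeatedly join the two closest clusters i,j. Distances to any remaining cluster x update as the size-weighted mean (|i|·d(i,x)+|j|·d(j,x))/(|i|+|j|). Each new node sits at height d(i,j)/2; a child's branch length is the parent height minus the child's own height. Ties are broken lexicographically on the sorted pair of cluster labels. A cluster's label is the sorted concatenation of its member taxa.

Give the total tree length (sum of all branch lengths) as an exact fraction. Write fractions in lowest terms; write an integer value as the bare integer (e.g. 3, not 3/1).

119/4

1. join G+O (d=5) ⇒ GO; edges |G|=5/2, |O|=5/2
  updated: d(F,GO)=24, d(GO,J)=21/2
2. join GO+J (d=21/2) ⇒ GJO; edges |GO|=11/4, |J|=21/4
  updated: d(F,GJO)=22
3. join F+GJO (d=22) ⇒ FGJO; edges |F|=11, |GJO|=23/4
final tree: (F:11,((G:5/2,O:5/2):11/4,J:21/4):23/4)
total length: 119/4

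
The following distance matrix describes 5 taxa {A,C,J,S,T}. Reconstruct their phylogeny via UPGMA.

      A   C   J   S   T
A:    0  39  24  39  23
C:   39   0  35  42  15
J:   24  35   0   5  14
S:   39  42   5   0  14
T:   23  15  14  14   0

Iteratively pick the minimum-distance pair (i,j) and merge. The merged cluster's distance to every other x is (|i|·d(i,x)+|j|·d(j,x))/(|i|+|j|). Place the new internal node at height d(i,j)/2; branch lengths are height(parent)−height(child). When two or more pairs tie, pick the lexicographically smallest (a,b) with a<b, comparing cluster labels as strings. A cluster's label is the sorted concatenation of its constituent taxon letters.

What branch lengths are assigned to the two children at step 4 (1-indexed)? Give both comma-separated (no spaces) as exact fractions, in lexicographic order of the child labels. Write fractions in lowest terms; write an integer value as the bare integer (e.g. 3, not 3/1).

iteration 1: select J,S (d=5); attach at lengths (5/2, 5/2); label the merged cluster JS
  updated: d(A,JS)=63/2, d(C,JS)=77/2, d(JS,T)=14
iteration 2: select JS,T (d=14); attach at lengths (9/2, 7); label the merged cluster JST
  updated: d(A,JST)=86/3, d(C,JST)=92/3
iteration 3: select A,JST (d=86/3); attach at lengths (43/3, 22/3); label the merged cluster AJST
  updated: d(AJST,C)=131/4
iteration 4: select AJST,C (d=131/4); attach at lengths (49/24, 131/8); label the merged cluster ACJST
final tree: ((A:43/3,((J:5/2,S:5/2):9/2,T:7):22/3):49/24,C:131/8)
total length: 679/12

49/24,131/8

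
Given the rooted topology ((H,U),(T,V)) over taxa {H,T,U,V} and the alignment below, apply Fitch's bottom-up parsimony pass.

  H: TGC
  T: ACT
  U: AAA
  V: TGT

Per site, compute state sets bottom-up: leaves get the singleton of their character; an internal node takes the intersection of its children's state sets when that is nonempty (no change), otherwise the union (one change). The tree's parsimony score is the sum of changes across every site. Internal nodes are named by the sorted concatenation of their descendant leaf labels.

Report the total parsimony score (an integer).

6

HU@0: {T} ∪ {A} = {A,T} (union, +1)
TV@0: {A} ∪ {T} = {A,T} (union, +1)
HTUV@0: {A,T} ∩ {A,T} = {A,T} (intersection, +0)
HU@1: {G} ∪ {A} = {A,G} (union, +1)
TV@1: {C} ∪ {G} = {C,G} (union, +1)
HTUV@1: {A,G} ∩ {C,G} = {G} (intersection, +0)
HU@2: {C} ∪ {A} = {A,C} (union, +1)
TV@2: {T} ∩ {T} = {T} (intersection, +0)
HTUV@2: {A,C} ∪ {T} = {A,C,T} (union, +1)
per-site changes: [2, 2, 2]; total = 6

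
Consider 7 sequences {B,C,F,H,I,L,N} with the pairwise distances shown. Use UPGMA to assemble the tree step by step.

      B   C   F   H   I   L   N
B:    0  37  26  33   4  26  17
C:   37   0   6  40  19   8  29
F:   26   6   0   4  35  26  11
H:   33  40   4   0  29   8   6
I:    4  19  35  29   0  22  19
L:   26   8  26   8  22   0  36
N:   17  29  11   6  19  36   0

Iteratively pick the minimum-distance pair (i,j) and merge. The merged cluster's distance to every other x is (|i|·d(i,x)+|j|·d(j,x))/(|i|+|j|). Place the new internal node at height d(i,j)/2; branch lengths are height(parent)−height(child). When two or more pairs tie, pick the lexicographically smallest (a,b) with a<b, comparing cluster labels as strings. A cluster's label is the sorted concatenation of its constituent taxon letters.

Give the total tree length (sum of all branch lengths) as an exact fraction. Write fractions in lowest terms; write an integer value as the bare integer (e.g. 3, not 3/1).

iteration 1: select B,I (d=4); attach at lengths (2, 2); label the merged cluster BI
  updated: d(BI,C)=28, d(BI,F)=61/2, d(BI,H)=31, d(BI,L)=24, d(BI,N)=18
iteration 2: select F,H (d=4); attach at lengths (2, 2); label the merged cluster FH
  updated: d(BI,FH)=123/4, d(C,FH)=23, d(FH,L)=17, d(FH,N)=17/2
iteration 3: select C,L (d=8); attach at lengths (4, 4); label the merged cluster CL
  updated: d(BI,CL)=26, d(CL,FH)=20, d(CL,N)=65/2
iteration 4: select FH,N (d=17/2); attach at lengths (9/4, 17/4); label the merged cluster FHN
  updated: d(BI,FHN)=53/2, d(CL,FHN)=145/6
iteration 5: select CL,FHN (d=145/6); attach at lengths (97/12, 47/6); label the merged cluster CFHLN
  updated: d(BI,CFHLN)=263/10
iteration 6: select BI,CFHLN (d=263/10); attach at lengths (223/20, 16/15); label the merged cluster BCFHILN
final tree: ((B:2,I:2):223/20,((C:4,L:4):97/12,((F:2,H:2):9/4,N:17/4):47/6):16/15)
total length: 1519/30

1519/30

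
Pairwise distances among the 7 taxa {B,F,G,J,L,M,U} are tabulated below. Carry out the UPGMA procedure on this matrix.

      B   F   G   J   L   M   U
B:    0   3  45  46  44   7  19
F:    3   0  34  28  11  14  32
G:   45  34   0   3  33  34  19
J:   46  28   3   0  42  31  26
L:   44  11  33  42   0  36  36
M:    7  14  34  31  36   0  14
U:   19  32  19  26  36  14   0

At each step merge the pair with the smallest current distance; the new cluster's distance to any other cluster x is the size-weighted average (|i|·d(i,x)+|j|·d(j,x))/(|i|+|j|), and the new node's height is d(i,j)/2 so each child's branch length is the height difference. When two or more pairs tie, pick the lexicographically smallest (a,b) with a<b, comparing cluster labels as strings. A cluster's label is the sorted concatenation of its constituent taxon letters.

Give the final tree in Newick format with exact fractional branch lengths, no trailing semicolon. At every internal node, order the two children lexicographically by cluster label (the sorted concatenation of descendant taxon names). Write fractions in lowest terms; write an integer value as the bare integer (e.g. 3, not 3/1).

(((((B:3/2,F:3/2):15/4,M:21/4):67/12,U:65/6):121/24,L:127/8):41/40,(G:3/2,J:3/2):77/5)

iteration 1: select B,F (d=3); attach at lengths (3/2, 3/2); label the merged cluster BF
  updated: d(BF,G)=79/2, d(BF,J)=37, d(BF,L)=55/2, d(BF,M)=21/2, d(BF,U)=51/2
iteration 2: select G,J (d=3); attach at lengths (3/2, 3/2); label the merged cluster GJ
  updated: d(BF,GJ)=153/4, d(GJ,L)=75/2, d(GJ,M)=65/2, d(GJ,U)=45/2
iteration 3: select BF,M (d=21/2); attach at lengths (15/4, 21/4); label the merged cluster BFM
  updated: d(BFM,GJ)=109/3, d(BFM,L)=91/3, d(BFM,U)=65/3
iteration 4: select BFM,U (d=65/3); attach at lengths (67/12, 65/6); label the merged cluster BFMU
  updated: d(BFMU,GJ)=263/8, d(BFMU,L)=127/4
iteration 5: select BFMU,L (d=127/4); attach at lengths (121/24, 127/8); label the merged cluster BFLMU
  updated: d(BFLMU,GJ)=169/5
iteration 6: select BFLMU,GJ (d=169/5); attach at lengths (41/40, 77/5); label the merged cluster BFGJLMU
final tree: (((((B:3/2,F:3/2):15/4,M:21/4):67/12,U:65/6):121/24,L:127/8):41/40,(G:3/2,J:3/2):77/5)
total length: 8251/120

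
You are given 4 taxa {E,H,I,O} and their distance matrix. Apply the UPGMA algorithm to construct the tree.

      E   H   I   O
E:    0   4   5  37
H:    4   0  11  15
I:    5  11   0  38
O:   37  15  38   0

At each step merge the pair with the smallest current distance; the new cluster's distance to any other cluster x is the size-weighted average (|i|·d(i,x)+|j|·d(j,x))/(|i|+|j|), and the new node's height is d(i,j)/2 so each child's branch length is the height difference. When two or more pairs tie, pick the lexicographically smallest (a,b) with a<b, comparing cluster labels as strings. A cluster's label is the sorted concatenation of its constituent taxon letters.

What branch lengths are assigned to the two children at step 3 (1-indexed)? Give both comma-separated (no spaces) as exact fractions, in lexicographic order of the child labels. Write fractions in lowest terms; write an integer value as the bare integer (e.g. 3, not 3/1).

11,15

iteration 1: select E,H (d=4); attach at lengths (2, 2); label the merged cluster EH
  updated: d(EH,I)=8, d(EH,O)=26
iteration 2: select EH,I (d=8); attach at lengths (2, 4); label the merged cluster EHI
  updated: d(EHI,O)=30
iteration 3: select EHI,O (d=30); attach at lengths (11, 15); label the merged cluster EHIO
final tree: (((E:2,H:2):2,I:4):11,O:15)
total length: 36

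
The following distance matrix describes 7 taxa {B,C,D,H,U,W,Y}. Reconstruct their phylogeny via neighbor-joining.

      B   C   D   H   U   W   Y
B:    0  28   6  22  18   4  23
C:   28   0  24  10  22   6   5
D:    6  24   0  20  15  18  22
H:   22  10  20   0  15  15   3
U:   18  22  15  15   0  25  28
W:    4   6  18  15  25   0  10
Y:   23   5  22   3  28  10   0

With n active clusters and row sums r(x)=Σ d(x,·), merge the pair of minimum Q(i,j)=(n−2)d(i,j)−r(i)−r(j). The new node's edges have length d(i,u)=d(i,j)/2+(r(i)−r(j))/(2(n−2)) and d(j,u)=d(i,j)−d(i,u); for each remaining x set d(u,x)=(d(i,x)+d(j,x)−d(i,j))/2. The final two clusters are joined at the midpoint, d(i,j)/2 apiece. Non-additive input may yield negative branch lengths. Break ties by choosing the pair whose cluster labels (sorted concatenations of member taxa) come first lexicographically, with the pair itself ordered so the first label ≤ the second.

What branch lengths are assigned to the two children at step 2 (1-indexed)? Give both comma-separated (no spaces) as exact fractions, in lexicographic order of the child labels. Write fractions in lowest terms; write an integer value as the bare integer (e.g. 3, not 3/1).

65/16,151/16

iteration 1: select B,D (d=6, Q=-176); attach at lengths (13/5, 17/5); label the merged cluster BD
  updated: d(BD,C)=23, d(BD,H)=18, d(BD,U)=27/2, d(BD,W)=8, d(BD,Y)=39/2
iteration 2: select BD,U (d=27/2, Q=-263/2); attach at lengths (65/16, 151/16); label the merged cluster BDU
  updated: d(BDU,C)=63/4, d(BDU,H)=39/4, d(BDU,W)=39/4, d(BDU,Y)=17
iteration 3: select BDU,W (d=39/4, Q=-255/4); attach at lengths (163/24, 71/24); label the merged cluster BDUW
  updated: d(BDUW,C)=6, d(BDUW,H)=15/2, d(BDUW,Y)=69/8
iteration 4: select BDUW,C (d=6, Q=-249/8); attach at lengths (105/32, 87/32); label the merged cluster BCDUW
  updated: d(BCDUW,H)=23/4, d(BCDUW,Y)=61/16
iteration 5: select BCDUW,H (d=23/4, Q=-201/16); attach at lengths (105/32, 79/32); label the merged cluster BCDHUW
  updated: d(BCDHUW,Y)=17/32
iteration 6: select BCDHUW,Y (d=17/32); attach at lengths (17/64, 17/64); label the merged cluster BCDHUWY
final tree: ((((((B:13/5,D:17/5):65/16,U:151/16):163/24,W:71/24):105/32,C:87/32):105/32,H:79/32):17/64,Y:17/64)
total length: 1329/32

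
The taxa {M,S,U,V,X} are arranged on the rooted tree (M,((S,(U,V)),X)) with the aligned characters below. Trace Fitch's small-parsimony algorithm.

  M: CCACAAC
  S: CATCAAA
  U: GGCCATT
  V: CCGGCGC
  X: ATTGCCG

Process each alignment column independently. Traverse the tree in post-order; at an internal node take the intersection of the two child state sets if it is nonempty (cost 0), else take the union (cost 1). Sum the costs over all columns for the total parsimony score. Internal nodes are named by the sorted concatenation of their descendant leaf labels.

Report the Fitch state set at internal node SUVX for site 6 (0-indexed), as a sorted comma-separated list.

A,C,G,T

site 0, node UV: U={G} ∪ V={C} → {C,G} (+1)
site 0, node SUV: S={C} ∩ UV={C,G} → {C} (+0)
site 0, node SUVX: SUV={C} ∪ X={A} → {A,C} (+1)
site 0, node MSUVX: M={C} ∩ SUVX={A,C} → {C} (+0)
site 1, node UV: U={G} ∪ V={C} → {C,G} (+1)
site 1, node SUV: S={A} ∪ UV={C,G} → {A,C,G} (+1)
site 1, node SUVX: SUV={A,C,G} ∪ X={T} → {A,C,G,T} (+1)
site 1, node MSUVX: M={C} ∩ SUVX={A,C,G,T} → {C} (+0)
site 2, node UV: U={C} ∪ V={G} → {C,G} (+1)
site 2, node SUV: S={T} ∪ UV={C,G} → {C,G,T} (+1)
site 2, node SUVX: SUV={C,G,T} ∩ X={T} → {T} (+0)
site 2, node MSUVX: M={A} ∪ SUVX={T} → {A,T} (+1)
site 3, node UV: U={C} ∪ V={G} → {C,G} (+1)
site 3, node SUV: S={C} ∩ UV={C,G} → {C} (+0)
site 3, node SUVX: SUV={C} ∪ X={G} → {C,G} (+1)
site 3, node MSUVX: M={C} ∩ SUVX={C,G} → {C} (+0)
site 4, node UV: U={A} ∪ V={C} → {A,C} (+1)
site 4, node SUV: S={A} ∩ UV={A,C} → {A} (+0)
site 4, node SUVX: SUV={A} ∪ X={C} → {A,C} (+1)
site 4, node MSUVX: M={A} ∩ SUVX={A,C} → {A} (+0)
site 5, node UV: U={T} ∪ V={G} → {G,T} (+1)
site 5, node SUV: S={A} ∪ UV={G,T} → {A,G,T} (+1)
site 5, node SUVX: SUV={A,G,T} ∪ X={C} → {A,C,G,T} (+1)
site 5, node MSUVX: M={A} ∩ SUVX={A,C,G,T} → {A} (+0)
site 6, node UV: U={T} ∪ V={C} → {C,T} (+1)
site 6, node SUV: S={A} ∪ UV={C,T} → {A,C,T} (+1)
site 6, node SUVX: SUV={A,C,T} ∪ X={G} → {A,C,G,T} (+1)
site 6, node MSUVX: M={C} ∩ SUVX={A,C,G,T} → {C} (+0)
per-site changes: [2, 3, 3, 2, 2, 3, 3]; total = 18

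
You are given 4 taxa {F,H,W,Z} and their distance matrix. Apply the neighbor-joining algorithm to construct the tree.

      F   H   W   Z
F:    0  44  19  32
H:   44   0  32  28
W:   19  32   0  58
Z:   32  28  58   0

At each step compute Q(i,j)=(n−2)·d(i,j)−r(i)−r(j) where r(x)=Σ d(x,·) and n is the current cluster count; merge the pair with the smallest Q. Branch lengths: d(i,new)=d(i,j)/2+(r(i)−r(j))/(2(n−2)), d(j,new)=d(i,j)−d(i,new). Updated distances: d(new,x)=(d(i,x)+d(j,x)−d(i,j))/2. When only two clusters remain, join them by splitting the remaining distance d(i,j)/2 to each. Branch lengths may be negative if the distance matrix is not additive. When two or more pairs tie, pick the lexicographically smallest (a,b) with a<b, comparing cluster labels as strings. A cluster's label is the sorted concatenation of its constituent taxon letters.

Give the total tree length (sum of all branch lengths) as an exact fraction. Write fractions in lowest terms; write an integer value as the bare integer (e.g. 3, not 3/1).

1. join F+W (d=19, Q=-166) ⇒ FW; edges |F|=6, |W|=13
  updated: d(FW,H)=57/2, d(FW,Z)=71/2
2. join FW+H (d=57/2, Q=-92) ⇒ FHW; edges |FW|=18, |H|=21/2
  updated: d(FHW,Z)=35/2
3. join FHW+Z (d=35/2) ⇒ FHWZ; edges |FHW|=35/4, |Z|=35/4
final tree: (((F:6,W:13):18,H:21/2):35/4,Z:35/4)
total length: 65

65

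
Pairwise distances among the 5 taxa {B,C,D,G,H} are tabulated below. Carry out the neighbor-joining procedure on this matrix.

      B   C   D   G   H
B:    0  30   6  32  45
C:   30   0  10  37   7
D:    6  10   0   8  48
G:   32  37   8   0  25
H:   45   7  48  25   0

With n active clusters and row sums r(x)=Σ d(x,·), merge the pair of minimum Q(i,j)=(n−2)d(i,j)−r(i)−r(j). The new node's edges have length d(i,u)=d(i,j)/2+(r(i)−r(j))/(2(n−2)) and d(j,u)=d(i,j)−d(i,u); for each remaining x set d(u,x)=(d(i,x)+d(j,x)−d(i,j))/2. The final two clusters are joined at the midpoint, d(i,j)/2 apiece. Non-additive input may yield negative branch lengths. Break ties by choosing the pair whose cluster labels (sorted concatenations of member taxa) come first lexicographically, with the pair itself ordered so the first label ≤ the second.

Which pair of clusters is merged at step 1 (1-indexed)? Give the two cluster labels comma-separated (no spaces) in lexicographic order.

iteration 1: select C,H (d=7, Q=-188); attach at lengths (-10/3, 31/3); label the merged cluster CH
  updated: d(B,CH)=34, d(CH,D)=51/2, d(CH,G)=55/2
iteration 2: select B,D (d=6, Q=-199/2); attach at lengths (89/8, -41/8); label the merged cluster BD
  updated: d(BD,CH)=107/4, d(BD,G)=17
iteration 3: select BD,CH (d=107/4, Q=-285/4); attach at lengths (65/8, 149/8); label the merged cluster BCDH
  updated: d(BCDH,G)=71/8
iteration 4: select BCDH,G (d=71/8); attach at lengths (71/16, 71/16); label the merged cluster BCDGH
final tree: (((B:89/8,D:-41/8):65/8,(C:-10/3,H:31/3):149/8):71/16,G:71/16)
total length: 389/8

C,H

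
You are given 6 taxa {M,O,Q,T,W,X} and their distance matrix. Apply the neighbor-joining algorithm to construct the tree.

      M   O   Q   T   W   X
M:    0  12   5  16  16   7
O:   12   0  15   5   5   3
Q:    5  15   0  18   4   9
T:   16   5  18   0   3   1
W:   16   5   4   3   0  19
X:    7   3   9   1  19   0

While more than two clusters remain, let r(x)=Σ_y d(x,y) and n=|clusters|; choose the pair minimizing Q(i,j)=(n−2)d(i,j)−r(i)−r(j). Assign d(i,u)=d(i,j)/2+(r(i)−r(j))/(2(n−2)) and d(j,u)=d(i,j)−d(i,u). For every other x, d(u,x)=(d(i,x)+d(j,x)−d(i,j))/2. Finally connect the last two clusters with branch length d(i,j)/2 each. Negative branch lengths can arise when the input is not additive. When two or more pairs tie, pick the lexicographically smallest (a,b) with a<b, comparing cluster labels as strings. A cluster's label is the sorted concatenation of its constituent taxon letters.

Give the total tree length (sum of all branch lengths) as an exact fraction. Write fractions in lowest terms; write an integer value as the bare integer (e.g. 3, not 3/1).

step 1: merge (M,Q) at d=5, Q=-87; branch lengths M→25/8, Q→15/8; new cluster MQ
  updated: d(MQ,O)=11, d(MQ,T)=29/2, d(MQ,W)=15/2, d(MQ,X)=11/2
step 2: merge (MQ,W) at d=15/2, Q=-101/2; branch lengths MQ→53/12, W→37/12; new cluster MQW
  updated: d(MQW,O)=17/4, d(MQW,T)=5, d(MQW,X)=17/2
step 3: merge (MQW,O) at d=17/4, Q=-43/2; branch lengths MQW→7/2, O→3/4; new cluster MOQW
  updated: d(MOQW,T)=23/8, d(MOQW,X)=29/8
step 4: merge (MOQW,T) at d=23/8, Q=-15/2; branch lengths MOQW→11/4, T→1/8; new cluster MOQTW
  updated: d(MOQTW,X)=7/8
step 5: merge (MOQTW,X) at d=7/8; branch lengths MOQTW→7/16, X→7/16; new cluster MOQTWX
final tree: (((((M:25/8,Q:15/8):53/12,W:37/12):7/2,O:3/4):11/4,T:1/8):7/16,X:7/16)
total length: 41/2

41/2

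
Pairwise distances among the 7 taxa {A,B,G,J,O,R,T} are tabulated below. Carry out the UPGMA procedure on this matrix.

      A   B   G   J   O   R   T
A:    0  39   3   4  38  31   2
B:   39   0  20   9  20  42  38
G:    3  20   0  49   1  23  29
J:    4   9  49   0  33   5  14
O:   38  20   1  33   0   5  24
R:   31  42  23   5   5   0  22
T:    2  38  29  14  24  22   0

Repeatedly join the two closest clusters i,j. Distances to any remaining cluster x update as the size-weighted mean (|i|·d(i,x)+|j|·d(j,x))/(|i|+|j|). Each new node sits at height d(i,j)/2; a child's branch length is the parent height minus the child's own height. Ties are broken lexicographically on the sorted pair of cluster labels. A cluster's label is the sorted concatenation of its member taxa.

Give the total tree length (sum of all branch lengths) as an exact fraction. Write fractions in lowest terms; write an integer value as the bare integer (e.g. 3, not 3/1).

step 1: merge (G,O) at d=1; branch lengths G→1/2, O→1/2; new cluster GO
  updated: d(A,GO)=41/2, d(B,GO)=20, d(GO,J)=41, d(GO,R)=14, d(GO,T)=53/2
step 2: merge (A,T) at d=2; branch lengths A→1, T→1; new cluster AT
  updated: d(AT,B)=77/2, d(AT,GO)=47/2, d(AT,J)=9, d(AT,R)=53/2
step 3: merge (J,R) at d=5; branch lengths J→5/2, R→5/2; new cluster JR
  updated: d(AT,JR)=71/4, d(B,JR)=51/2, d(GO,JR)=55/2
step 4: merge (AT,JR) at d=71/4; branch lengths AT→63/8, JR→51/8; new cluster AJRT
  updated: d(AJRT,B)=32, d(AJRT,GO)=51/2
step 5: merge (B,GO) at d=20; branch lengths B→10, GO→19/2; new cluster BGO
  updated: d(AJRT,BGO)=83/3
step 6: merge (AJRT,BGO) at d=83/3; branch lengths AJRT→119/24, BGO→23/6; new cluster ABGJORT
final tree: (((A:1,T:1):63/8,(J:5/2,R:5/2):51/8):119/24,(B:10,(G:1/2,O:1/2):19/2):23/6)
total length: 1213/24

1213/24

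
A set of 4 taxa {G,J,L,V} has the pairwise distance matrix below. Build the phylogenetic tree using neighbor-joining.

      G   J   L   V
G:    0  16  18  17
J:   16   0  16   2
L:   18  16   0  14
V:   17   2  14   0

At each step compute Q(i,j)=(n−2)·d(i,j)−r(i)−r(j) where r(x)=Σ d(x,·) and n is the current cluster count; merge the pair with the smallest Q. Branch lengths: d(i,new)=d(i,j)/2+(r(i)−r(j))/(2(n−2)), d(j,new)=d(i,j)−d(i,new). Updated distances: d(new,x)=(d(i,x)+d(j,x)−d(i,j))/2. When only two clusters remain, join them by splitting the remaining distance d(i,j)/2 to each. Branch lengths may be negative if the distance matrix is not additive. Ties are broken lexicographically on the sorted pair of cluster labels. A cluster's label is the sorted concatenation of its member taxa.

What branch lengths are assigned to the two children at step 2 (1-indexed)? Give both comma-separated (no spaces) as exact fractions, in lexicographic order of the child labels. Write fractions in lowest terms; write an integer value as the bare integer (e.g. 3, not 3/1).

iteration 1: select G,L (d=18, Q=-63); attach at lengths (39/4, 33/4); label the merged cluster GL
  updated: d(GL,J)=7, d(GL,V)=13/2
iteration 2: select GL,J (d=7, Q=-31/2); attach at lengths (23/4, 5/4); label the merged cluster GJL
  updated: d(GJL,V)=3/4
iteration 3: select GJL,V (d=3/4); attach at lengths (3/8, 3/8); label the merged cluster GJLV
final tree: (((G:39/4,L:33/4):23/4,J:5/4):3/8,V:3/8)
total length: 103/4

23/4,5/4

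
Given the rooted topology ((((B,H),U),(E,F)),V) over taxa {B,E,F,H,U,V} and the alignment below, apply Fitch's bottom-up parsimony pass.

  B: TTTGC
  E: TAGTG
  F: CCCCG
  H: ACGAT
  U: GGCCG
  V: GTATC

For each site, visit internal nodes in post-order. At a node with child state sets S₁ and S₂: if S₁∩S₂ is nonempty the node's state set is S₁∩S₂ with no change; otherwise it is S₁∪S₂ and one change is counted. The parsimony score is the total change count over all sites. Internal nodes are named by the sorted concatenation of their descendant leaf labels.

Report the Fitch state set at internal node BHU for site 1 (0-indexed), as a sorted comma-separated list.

C,G,T

site 0, node BH: B={T} ∪ H={A} → {A,T} (+1)
site 0, node BHU: BH={A,T} ∪ U={G} → {A,G,T} (+1)
site 0, node EF: E={T} ∪ F={C} → {C,T} (+1)
site 0, node BEFHU: BHU={A,G,T} ∩ EF={C,T} → {T} (+0)
site 0, node BEFHUV: BEFHU={T} ∪ V={G} → {G,T} (+1)
site 1, node BH: B={T} ∪ H={C} → {C,T} (+1)
site 1, node BHU: BH={C,T} ∪ U={G} → {C,G,T} (+1)
site 1, node EF: E={A} ∪ F={C} → {A,C} (+1)
site 1, node BEFHU: BHU={C,G,T} ∩ EF={A,C} → {C} (+0)
site 1, node BEFHUV: BEFHU={C} ∪ V={T} → {C,T} (+1)
site 2, node BH: B={T} ∪ H={G} → {G,T} (+1)
site 2, node BHU: BH={G,T} ∪ U={C} → {C,G,T} (+1)
site 2, node EF: E={G} ∪ F={C} → {C,G} (+1)
site 2, node BEFHU: BHU={C,G,T} ∩ EF={C,G} → {C,G} (+0)
site 2, node BEFHUV: BEFHU={C,G} ∪ V={A} → {A,C,G} (+1)
site 3, node BH: B={G} ∪ H={A} → {A,G} (+1)
site 3, node BHU: BH={A,G} ∪ U={C} → {A,C,G} (+1)
site 3, node EF: E={T} ∪ F={C} → {C,T} (+1)
site 3, node BEFHU: BHU={A,C,G} ∩ EF={C,T} → {C} (+0)
site 3, node BEFHUV: BEFHU={C} ∪ V={T} → {C,T} (+1)
site 4, node BH: B={C} ∪ H={T} → {C,T} (+1)
site 4, node BHU: BH={C,T} ∪ U={G} → {C,G,T} (+1)
site 4, node EF: E={G} ∩ F={G} → {G} (+0)
site 4, node BEFHU: BHU={C,G,T} ∩ EF={G} → {G} (+0)
site 4, node BEFHUV: BEFHU={G} ∪ V={C} → {C,G} (+1)
per-site changes: [4, 4, 4, 4, 3]; total = 19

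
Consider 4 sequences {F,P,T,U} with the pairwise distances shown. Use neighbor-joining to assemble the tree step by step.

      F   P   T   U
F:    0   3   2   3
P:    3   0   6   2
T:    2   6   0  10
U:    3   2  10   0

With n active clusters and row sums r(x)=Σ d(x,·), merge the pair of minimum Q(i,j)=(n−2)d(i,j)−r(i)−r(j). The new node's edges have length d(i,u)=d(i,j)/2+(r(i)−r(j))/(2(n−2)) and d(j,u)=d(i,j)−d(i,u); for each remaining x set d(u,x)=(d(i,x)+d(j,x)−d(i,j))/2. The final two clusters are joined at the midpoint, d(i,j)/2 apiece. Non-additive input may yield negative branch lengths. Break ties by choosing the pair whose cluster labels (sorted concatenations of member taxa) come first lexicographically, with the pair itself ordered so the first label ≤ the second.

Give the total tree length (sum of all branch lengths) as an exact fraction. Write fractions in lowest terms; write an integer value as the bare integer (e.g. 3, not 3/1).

15/2

iteration 1: select F,T (d=2, Q=-22); attach at lengths (-3/2, 7/2); label the merged cluster FT
  updated: d(FT,P)=7/2, d(FT,U)=11/2
iteration 2: select FT,P (d=7/2, Q=-11); attach at lengths (7/2, 0); label the merged cluster FPT
  updated: d(FPT,U)=2
iteration 3: select FPT,U (d=2); attach at lengths (1, 1); label the merged cluster FPTU
final tree: (((F:-3/2,T:7/2):7/2,P:0):1,U:1)
total length: 15/2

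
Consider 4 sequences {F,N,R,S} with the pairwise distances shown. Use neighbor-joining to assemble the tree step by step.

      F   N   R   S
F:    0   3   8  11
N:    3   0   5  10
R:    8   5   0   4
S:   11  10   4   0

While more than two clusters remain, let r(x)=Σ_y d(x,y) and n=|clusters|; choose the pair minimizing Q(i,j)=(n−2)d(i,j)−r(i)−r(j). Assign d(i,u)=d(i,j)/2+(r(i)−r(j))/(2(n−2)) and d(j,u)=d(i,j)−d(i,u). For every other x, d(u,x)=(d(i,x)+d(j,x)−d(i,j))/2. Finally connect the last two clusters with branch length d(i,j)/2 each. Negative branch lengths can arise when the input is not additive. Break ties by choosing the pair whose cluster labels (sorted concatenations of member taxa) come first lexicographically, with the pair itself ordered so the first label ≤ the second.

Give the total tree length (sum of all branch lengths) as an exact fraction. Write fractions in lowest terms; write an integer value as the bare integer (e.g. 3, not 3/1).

12

iteration 1: select F,N (d=3, Q=-34); attach at lengths (5/2, 1/2); label the merged cluster FN
  updated: d(FN,R)=5, d(FN,S)=9
iteration 2: select FN,R (d=5, Q=-18); attach at lengths (5, 0); label the merged cluster FNR
  updated: d(FNR,S)=4
iteration 3: select FNR,S (d=4); attach at lengths (2, 2); label the merged cluster FNRS
final tree: (((F:5/2,N:1/2):5,R:0):2,S:2)
total length: 12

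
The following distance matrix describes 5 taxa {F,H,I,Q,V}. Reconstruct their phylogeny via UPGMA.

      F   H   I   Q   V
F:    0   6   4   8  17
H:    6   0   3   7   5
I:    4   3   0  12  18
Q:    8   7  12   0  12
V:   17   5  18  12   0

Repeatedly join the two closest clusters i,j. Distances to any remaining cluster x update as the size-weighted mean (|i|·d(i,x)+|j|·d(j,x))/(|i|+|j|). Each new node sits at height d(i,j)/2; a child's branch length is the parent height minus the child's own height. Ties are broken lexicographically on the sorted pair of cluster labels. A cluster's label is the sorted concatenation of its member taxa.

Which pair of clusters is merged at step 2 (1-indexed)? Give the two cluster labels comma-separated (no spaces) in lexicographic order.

F,HI

1. join H+I (d=3) ⇒ HI; edges |H|=3/2, |I|=3/2
  updated: d(F,HI)=5, d(HI,Q)=19/2, d(HI,V)=23/2
2. join F+HI (d=5) ⇒ FHI; edges |F|=5/2, |HI|=1
  updated: d(FHI,Q)=9, d(FHI,V)=40/3
3. join FHI+Q (d=9) ⇒ FHIQ; edges |FHI|=2, |Q|=9/2
  updated: d(FHIQ,V)=13
4. join FHIQ+V (d=13) ⇒ FHIQV; edges |FHIQ|=2, |V|=13/2
final tree: (((F:5/2,(H:3/2,I:3/2):1):2,Q:9/2):2,V:13/2)
total length: 43/2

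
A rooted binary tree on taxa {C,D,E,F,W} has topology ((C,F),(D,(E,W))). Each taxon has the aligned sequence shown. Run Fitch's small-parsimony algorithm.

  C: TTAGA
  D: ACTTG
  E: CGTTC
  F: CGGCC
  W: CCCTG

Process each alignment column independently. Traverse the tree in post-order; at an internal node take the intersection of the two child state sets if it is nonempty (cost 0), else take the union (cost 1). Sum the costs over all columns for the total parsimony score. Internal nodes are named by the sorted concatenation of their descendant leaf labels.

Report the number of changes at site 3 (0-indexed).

2

site 0, node CF: C={T} ∪ F={C} → {C,T} (+1)
site 0, node EW: E={C} ∩ W={C} → {C} (+0)
site 0, node DEW: D={A} ∪ EW={C} → {A,C} (+1)
site 0, node CDEFW: CF={C,T} ∩ DEW={A,C} → {C} (+0)
site 1, node CF: C={T} ∪ F={G} → {G,T} (+1)
site 1, node EW: E={G} ∪ W={C} → {C,G} (+1)
site 1, node DEW: D={C} ∩ EW={C,G} → {C} (+0)
site 1, node CDEFW: CF={G,T} ∪ DEW={C} → {C,G,T} (+1)
site 2, node CF: C={A} ∪ F={G} → {A,G} (+1)
site 2, node EW: E={T} ∪ W={C} → {C,T} (+1)
site 2, node DEW: D={T} ∩ EW={C,T} → {T} (+0)
site 2, node CDEFW: CF={A,G} ∪ DEW={T} → {A,G,T} (+1)
site 3, node CF: C={G} ∪ F={C} → {C,G} (+1)
site 3, node EW: E={T} ∩ W={T} → {T} (+0)
site 3, node DEW: D={T} ∩ EW={T} → {T} (+0)
site 3, node CDEFW: CF={C,G} ∪ DEW={T} → {C,G,T} (+1)
site 4, node CF: C={A} ∪ F={C} → {A,C} (+1)
site 4, node EW: E={C} ∪ W={G} → {C,G} (+1)
site 4, node DEW: D={G} ∩ EW={C,G} → {G} (+0)
site 4, node CDEFW: CF={A,C} ∪ DEW={G} → {A,C,G} (+1)
per-site changes: [2, 3, 3, 2, 3]; total = 13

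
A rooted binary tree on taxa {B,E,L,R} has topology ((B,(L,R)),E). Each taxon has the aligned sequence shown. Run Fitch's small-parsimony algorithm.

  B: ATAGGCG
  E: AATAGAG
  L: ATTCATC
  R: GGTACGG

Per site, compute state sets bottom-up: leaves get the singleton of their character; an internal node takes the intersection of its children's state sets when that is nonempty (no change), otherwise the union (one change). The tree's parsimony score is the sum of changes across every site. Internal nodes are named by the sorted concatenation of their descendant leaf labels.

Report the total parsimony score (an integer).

12

[col 0] LR: children L:{A}, R:{G} ∪→ {A,G}; cost 1
[col 0] BLR: children B:{A}, LR:{A,G} ∩→ {A}; cost 0
[col 0] BELR: children BLR:{A}, E:{A} ∩→ {A}; cost 0
[col 1] LR: children L:{T}, R:{G} ∪→ {G,T}; cost 1
[col 1] BLR: children B:{T}, LR:{G,T} ∩→ {T}; cost 0
[col 1] BELR: children BLR:{T}, E:{A} ∪→ {A,T}; cost 1
[col 2] LR: children L:{T}, R:{T} ∩→ {T}; cost 0
[col 2] BLR: children B:{A}, LR:{T} ∪→ {A,T}; cost 1
[col 2] BELR: children BLR:{A,T}, E:{T} ∩→ {T}; cost 0
[col 3] LR: children L:{C}, R:{A} ∪→ {A,C}; cost 1
[col 3] BLR: children B:{G}, LR:{A,C} ∪→ {A,C,G}; cost 1
[col 3] BELR: children BLR:{A,C,G}, E:{A} ∩→ {A}; cost 0
[col 4] LR: children L:{A}, R:{C} ∪→ {A,C}; cost 1
[col 4] BLR: children B:{G}, LR:{A,C} ∪→ {A,C,G}; cost 1
[col 4] BELR: children BLR:{A,C,G}, E:{G} ∩→ {G}; cost 0
[col 5] LR: children L:{T}, R:{G} ∪→ {G,T}; cost 1
[col 5] BLR: children B:{C}, LR:{G,T} ∪→ {C,G,T}; cost 1
[col 5] BELR: children BLR:{C,G,T}, E:{A} ∪→ {A,C,G,T}; cost 1
[col 6] LR: children L:{C}, R:{G} ∪→ {C,G}; cost 1
[col 6] BLR: children B:{G}, LR:{C,G} ∩→ {G}; cost 0
[col 6] BELR: children BLR:{G}, E:{G} ∩→ {G}; cost 0
per-site changes: [1, 2, 1, 2, 2, 3, 1]; total = 12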